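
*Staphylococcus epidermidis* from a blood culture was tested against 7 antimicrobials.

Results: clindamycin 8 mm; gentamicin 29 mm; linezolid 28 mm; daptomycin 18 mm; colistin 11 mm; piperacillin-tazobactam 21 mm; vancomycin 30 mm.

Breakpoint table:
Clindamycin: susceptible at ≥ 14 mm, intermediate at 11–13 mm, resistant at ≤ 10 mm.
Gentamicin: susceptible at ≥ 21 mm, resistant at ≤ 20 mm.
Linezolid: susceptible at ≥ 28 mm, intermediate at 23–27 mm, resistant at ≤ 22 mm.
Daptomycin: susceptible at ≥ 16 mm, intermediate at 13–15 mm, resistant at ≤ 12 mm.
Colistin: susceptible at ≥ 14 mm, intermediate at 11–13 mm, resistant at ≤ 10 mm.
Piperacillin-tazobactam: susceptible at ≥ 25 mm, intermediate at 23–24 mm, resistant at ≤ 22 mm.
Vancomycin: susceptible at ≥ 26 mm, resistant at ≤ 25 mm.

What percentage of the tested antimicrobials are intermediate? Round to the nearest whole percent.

14%

Clindamycin: 8 mm is ≤ 10 mm ⇒ R
Gentamicin (29 mm) ≥ 21 mm ⇒ susceptible
Linezolid (28 mm) ≥ 28 mm → Susceptible
Daptomycin: 18 mm is ≥ 16 mm — susceptible
Colistin: 11 mm is in 11–13 mm — Intermediate
Piperacillin-tazobactam 21 mm: ≤ 22 mm → R
Vancomycin: 30 mm is ≥ 26 mm → S
Intermediate: 1/7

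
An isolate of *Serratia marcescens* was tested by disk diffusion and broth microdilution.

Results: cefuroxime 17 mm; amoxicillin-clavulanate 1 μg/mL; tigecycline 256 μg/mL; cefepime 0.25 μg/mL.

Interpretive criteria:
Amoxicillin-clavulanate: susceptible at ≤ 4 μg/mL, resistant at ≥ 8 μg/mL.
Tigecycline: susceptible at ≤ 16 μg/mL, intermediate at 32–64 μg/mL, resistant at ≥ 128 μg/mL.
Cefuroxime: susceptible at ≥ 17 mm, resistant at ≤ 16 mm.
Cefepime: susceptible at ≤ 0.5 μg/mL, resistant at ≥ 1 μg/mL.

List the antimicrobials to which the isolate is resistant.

tigecycline

Cefuroxime: 17 mm is ≥ 17 mm → Susceptible
Amoxicillin-clavulanate: 1 μg/mL is ≤ 4 μg/mL → susceptible
Tigecycline (256 μg/mL) ≥ 128 μg/mL ⇒ resistant
Cefepime 0.25 μg/mL: ≤ 0.5 μg/mL — susceptible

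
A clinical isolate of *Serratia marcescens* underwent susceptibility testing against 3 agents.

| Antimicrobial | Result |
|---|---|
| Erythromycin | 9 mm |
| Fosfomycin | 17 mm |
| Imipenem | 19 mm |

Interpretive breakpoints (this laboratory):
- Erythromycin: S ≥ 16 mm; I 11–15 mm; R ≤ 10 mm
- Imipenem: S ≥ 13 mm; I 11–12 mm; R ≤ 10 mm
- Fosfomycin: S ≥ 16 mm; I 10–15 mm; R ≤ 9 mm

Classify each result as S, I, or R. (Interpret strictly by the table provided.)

R, S, S

Erythromycin 9 mm: ≤ 10 mm → R
Fosfomycin 17 mm: ≥ 16 mm ⇒ S
Imipenem (19 mm) ≥ 13 mm ⇒ S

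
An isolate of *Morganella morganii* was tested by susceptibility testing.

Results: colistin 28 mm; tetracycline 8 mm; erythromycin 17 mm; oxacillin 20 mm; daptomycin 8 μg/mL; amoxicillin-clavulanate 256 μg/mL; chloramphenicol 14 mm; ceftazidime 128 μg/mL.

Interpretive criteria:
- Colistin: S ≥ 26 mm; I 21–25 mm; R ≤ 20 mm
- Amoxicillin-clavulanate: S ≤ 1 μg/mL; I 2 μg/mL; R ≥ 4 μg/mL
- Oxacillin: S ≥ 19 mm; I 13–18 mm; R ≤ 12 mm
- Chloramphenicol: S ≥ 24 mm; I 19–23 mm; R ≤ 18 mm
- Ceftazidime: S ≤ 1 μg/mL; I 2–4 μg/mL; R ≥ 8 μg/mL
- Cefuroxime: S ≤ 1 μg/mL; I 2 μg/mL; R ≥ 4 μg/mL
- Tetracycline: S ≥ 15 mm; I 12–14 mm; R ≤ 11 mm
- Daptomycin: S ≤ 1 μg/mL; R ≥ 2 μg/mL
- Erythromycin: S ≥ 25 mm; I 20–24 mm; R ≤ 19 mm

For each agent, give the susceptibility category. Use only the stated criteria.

Colistin 28 mm: ≥ 26 mm ⇒ S
Tetracycline 8 mm: ≤ 11 mm ⇒ R
Erythromycin (17 mm) ≤ 19 mm — Resistant
Oxacillin: 20 mm is ≥ 19 mm — susceptible
Daptomycin (8 μg/mL) ≥ 2 μg/mL — Resistant
Amoxicillin-clavulanate: 256 μg/mL is ≥ 4 μg/mL → resistant
Chloramphenicol 14 mm: ≤ 18 mm → R
Ceftazidime (128 μg/mL) ≥ 8 μg/mL ⇒ R

S, R, R, S, R, R, R, R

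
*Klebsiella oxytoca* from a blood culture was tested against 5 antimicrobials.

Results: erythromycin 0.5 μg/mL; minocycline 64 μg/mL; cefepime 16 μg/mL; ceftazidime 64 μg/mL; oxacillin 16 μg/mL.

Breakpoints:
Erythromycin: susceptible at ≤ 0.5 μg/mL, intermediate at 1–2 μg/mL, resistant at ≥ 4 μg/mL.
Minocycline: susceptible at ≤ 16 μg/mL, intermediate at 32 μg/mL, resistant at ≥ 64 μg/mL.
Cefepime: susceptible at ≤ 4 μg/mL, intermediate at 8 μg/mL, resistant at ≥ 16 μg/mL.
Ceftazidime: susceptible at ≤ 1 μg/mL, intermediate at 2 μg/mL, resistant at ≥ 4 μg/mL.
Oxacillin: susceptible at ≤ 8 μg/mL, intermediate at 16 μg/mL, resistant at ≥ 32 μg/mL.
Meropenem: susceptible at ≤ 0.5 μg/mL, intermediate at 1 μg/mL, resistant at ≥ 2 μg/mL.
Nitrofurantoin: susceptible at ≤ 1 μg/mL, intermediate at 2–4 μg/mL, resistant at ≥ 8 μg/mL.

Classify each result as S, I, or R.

S, R, R, R, I

Erythromycin (0.5 μg/mL) ≤ 0.5 μg/mL → S
Minocycline: 64 μg/mL is ≥ 64 μg/mL → R
Cefepime: 16 μg/mL is ≥ 16 μg/mL → resistant
Ceftazidime (64 μg/mL) ≥ 4 μg/mL → resistant
Oxacillin: 16 μg/mL is = 16 μg/mL → Intermediate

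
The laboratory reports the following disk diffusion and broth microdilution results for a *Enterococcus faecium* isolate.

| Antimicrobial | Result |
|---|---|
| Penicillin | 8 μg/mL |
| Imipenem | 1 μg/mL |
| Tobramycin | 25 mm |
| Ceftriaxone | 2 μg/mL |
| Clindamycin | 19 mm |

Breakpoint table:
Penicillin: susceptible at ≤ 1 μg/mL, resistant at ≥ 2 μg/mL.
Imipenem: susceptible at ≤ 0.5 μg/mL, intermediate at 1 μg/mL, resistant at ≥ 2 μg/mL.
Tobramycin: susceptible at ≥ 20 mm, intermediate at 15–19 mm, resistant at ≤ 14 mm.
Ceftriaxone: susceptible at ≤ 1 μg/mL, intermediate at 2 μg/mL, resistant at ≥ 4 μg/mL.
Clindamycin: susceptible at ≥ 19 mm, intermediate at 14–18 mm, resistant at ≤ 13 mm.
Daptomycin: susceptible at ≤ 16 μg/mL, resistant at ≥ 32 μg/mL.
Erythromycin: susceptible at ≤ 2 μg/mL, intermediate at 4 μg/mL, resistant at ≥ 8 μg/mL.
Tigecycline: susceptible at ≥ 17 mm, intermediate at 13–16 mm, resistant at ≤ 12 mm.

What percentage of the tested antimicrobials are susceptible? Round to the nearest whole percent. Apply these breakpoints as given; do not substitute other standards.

Penicillin: 8 μg/mL is ≥ 2 μg/mL — resistant
Imipenem 1 μg/mL: = 1 μg/mL → intermediate
Tobramycin: 25 mm is ≥ 20 mm — susceptible
Ceftriaxone: 2 μg/mL is = 2 μg/mL → Intermediate
Clindamycin 19 mm: ≥ 19 mm ⇒ susceptible
Susceptible: 2/5

40%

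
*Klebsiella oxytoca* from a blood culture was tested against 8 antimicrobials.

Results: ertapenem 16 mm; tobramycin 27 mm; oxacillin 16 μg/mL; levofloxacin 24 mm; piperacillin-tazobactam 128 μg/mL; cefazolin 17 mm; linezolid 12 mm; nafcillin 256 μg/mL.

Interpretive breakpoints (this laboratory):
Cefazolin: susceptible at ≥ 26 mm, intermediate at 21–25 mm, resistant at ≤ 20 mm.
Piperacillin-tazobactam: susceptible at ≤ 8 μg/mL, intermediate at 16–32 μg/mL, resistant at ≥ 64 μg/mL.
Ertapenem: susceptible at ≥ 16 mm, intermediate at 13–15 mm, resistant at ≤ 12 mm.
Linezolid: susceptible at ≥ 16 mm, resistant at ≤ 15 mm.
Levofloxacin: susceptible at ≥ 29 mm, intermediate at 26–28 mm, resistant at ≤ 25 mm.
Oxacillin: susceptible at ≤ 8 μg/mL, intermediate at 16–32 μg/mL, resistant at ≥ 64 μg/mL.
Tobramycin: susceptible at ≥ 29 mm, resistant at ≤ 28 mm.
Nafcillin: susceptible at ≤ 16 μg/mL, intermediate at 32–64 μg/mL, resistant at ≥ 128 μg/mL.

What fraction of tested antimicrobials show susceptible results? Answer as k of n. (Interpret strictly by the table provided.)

Ertapenem 16 mm: ≥ 16 mm ⇒ Susceptible
Tobramycin 27 mm: ≤ 28 mm ⇒ Resistant
Oxacillin (16 μg/mL) in 16–32 μg/mL → Intermediate
Levofloxacin (24 mm) ≤ 25 mm → Resistant
Piperacillin-tazobactam (128 μg/mL) ≥ 64 μg/mL → R
Cefazolin 17 mm: ≤ 20 mm — resistant
Linezolid: 12 mm is ≤ 15 mm → resistant
Nafcillin (256 μg/mL) ≥ 128 μg/mL — resistant
Susceptible: 1/8

1 of 8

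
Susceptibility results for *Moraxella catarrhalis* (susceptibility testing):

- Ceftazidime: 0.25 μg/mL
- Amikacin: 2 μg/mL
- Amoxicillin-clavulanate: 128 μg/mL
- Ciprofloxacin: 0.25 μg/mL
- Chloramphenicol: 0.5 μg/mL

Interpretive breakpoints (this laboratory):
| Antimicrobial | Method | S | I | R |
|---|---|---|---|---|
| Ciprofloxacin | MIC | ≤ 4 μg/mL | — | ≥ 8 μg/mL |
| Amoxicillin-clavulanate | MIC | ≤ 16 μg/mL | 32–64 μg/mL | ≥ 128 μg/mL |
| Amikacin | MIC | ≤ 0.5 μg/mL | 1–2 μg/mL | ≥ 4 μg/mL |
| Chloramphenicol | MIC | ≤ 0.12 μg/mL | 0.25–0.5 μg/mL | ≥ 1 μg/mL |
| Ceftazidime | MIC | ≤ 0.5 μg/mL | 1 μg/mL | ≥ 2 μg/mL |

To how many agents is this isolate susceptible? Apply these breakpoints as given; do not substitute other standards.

2

Ceftazidime: 0.25 μg/mL is ≤ 0.5 μg/mL ⇒ S
Amikacin 2 μg/mL: in 1–2 μg/mL ⇒ intermediate
Amoxicillin-clavulanate: 128 μg/mL is ≥ 128 μg/mL — resistant
Ciprofloxacin 0.25 μg/mL: ≤ 4 μg/mL ⇒ Susceptible
Chloramphenicol (0.5 μg/mL) in 0.25–0.5 μg/mL — Intermediate
Susceptible: 2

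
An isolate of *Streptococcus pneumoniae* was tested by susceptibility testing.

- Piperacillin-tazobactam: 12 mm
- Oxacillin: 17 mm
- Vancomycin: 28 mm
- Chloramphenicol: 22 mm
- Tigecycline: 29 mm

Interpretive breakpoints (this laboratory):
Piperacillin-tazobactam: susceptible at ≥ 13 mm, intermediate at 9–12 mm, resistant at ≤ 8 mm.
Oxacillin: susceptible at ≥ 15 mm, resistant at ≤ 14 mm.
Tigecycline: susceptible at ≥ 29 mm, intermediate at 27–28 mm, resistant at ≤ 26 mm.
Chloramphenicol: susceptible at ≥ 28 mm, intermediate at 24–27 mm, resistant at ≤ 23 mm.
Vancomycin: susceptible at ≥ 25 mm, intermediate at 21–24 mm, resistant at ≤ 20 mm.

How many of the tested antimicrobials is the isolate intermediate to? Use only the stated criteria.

Piperacillin-tazobactam (12 mm) in 9–12 mm — intermediate
Oxacillin 17 mm: ≥ 15 mm ⇒ S
Vancomycin: 28 mm is ≥ 25 mm → susceptible
Chloramphenicol (22 mm) ≤ 23 mm — Resistant
Tigecycline: 29 mm is ≥ 29 mm ⇒ susceptible
Intermediate: 1

1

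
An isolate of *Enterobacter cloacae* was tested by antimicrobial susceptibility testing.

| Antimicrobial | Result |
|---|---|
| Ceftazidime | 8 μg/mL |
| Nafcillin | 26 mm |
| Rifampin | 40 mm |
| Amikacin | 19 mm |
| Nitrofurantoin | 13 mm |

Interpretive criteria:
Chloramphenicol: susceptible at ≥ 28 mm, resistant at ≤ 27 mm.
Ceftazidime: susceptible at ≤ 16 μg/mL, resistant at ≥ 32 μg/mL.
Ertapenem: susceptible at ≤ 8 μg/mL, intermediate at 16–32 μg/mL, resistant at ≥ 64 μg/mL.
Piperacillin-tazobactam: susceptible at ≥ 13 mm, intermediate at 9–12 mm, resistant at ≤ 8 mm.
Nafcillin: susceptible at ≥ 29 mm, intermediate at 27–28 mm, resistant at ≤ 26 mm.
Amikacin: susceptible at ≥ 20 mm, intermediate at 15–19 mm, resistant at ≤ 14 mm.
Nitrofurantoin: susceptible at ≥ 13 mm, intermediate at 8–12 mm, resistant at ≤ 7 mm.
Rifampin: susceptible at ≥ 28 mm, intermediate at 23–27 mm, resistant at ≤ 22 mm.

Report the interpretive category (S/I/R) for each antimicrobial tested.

Ceftazidime 8 μg/mL: ≤ 16 μg/mL → susceptible
Nafcillin 26 mm: ≤ 26 mm ⇒ resistant
Rifampin 40 mm: ≥ 28 mm ⇒ Susceptible
Amikacin 19 mm: in 15–19 mm → Intermediate
Nitrofurantoin (13 mm) ≥ 13 mm → S

S, R, S, I, S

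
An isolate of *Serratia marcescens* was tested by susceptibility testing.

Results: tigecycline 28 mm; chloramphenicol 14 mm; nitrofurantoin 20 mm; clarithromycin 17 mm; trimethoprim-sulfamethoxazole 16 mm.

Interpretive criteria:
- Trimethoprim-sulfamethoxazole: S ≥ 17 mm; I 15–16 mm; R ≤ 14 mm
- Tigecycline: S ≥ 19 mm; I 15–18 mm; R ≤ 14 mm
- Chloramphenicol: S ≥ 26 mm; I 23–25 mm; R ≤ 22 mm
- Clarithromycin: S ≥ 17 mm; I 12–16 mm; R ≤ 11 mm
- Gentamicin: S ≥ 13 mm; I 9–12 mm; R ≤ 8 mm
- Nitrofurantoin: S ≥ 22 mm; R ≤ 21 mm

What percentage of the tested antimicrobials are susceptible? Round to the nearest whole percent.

40%

Tigecycline 28 mm: ≥ 19 mm → S
Chloramphenicol (14 mm) ≤ 22 mm ⇒ Resistant
Nitrofurantoin (20 mm) ≤ 21 mm ⇒ Resistant
Clarithromycin 17 mm: ≥ 17 mm → S
Trimethoprim-sulfamethoxazole (16 mm) in 15–16 mm → intermediate
Susceptible: 2/5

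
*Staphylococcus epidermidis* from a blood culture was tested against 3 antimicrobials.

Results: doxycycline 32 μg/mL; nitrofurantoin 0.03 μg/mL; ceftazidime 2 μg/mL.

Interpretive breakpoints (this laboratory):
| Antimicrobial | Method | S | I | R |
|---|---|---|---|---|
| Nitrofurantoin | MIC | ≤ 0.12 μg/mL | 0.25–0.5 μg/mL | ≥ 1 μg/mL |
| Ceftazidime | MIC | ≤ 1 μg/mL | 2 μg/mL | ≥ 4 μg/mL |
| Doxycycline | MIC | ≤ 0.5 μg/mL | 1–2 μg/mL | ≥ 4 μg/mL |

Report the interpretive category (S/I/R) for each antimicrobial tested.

Doxycycline (32 μg/mL) ≥ 4 μg/mL → Resistant
Nitrofurantoin (0.03 μg/mL) ≤ 0.12 μg/mL ⇒ Susceptible
Ceftazidime (2 μg/mL) = 2 μg/mL ⇒ intermediate

R, S, I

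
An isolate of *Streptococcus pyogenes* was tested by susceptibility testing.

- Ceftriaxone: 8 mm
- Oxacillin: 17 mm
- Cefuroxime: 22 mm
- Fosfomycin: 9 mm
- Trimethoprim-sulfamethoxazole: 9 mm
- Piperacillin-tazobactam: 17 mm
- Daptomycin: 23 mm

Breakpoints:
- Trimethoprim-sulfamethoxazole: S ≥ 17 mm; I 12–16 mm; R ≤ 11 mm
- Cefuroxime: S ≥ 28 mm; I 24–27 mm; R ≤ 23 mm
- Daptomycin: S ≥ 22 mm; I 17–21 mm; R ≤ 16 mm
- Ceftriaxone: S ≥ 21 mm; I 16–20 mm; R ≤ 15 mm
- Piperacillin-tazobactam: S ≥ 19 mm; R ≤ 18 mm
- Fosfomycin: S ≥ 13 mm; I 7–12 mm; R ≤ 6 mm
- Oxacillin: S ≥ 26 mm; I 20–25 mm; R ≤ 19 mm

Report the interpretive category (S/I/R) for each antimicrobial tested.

R, R, R, I, R, R, S

Ceftriaxone 8 mm: ≤ 15 mm → Resistant
Oxacillin (17 mm) ≤ 19 mm — resistant
Cefuroxime 22 mm: ≤ 23 mm ⇒ Resistant
Fosfomycin (9 mm) in 7–12 mm → intermediate
Trimethoprim-sulfamethoxazole: 9 mm is ≤ 11 mm → R
Piperacillin-tazobactam: 17 mm is ≤ 18 mm ⇒ resistant
Daptomycin 23 mm: ≥ 22 mm — S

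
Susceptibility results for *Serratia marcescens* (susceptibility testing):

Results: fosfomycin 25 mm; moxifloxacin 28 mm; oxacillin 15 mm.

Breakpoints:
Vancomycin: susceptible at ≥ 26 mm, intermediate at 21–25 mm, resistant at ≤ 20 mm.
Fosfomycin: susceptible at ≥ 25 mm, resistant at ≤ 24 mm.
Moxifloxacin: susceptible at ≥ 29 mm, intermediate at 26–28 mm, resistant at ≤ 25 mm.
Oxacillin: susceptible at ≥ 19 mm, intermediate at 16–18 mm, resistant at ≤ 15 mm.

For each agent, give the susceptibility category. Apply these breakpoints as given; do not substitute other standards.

Fosfomycin 25 mm: ≥ 25 mm → S
Moxifloxacin: 28 mm is in 26–28 mm — intermediate
Oxacillin (15 mm) ≤ 15 mm → Resistant

S, I, R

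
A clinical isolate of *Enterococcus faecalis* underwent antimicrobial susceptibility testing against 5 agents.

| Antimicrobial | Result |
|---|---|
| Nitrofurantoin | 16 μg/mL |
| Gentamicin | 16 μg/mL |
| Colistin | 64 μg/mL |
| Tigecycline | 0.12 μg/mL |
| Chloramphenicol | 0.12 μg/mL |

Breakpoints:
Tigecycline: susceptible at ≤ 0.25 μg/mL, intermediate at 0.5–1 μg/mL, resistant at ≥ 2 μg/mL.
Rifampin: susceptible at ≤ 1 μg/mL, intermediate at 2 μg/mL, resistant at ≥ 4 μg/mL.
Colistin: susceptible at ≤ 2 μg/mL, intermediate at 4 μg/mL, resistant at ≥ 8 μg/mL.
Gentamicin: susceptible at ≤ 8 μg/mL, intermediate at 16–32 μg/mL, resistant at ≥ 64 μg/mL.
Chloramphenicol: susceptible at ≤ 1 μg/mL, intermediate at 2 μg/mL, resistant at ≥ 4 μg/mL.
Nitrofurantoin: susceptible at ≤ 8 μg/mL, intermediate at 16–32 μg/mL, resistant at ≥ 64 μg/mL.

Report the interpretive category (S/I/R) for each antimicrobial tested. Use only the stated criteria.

I, I, R, S, S

Nitrofurantoin: 16 μg/mL is in 16–32 μg/mL → I
Gentamicin (16 μg/mL) in 16–32 μg/mL → intermediate
Colistin: 64 μg/mL is ≥ 8 μg/mL → resistant
Tigecycline (0.12 μg/mL) ≤ 0.25 μg/mL → Susceptible
Chloramphenicol: 0.12 μg/mL is ≤ 1 μg/mL ⇒ S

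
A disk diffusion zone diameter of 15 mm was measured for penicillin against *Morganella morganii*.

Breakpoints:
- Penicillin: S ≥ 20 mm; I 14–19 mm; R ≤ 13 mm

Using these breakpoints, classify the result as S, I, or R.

Intermediate

Penicillin: 15 mm is in 14–19 mm → I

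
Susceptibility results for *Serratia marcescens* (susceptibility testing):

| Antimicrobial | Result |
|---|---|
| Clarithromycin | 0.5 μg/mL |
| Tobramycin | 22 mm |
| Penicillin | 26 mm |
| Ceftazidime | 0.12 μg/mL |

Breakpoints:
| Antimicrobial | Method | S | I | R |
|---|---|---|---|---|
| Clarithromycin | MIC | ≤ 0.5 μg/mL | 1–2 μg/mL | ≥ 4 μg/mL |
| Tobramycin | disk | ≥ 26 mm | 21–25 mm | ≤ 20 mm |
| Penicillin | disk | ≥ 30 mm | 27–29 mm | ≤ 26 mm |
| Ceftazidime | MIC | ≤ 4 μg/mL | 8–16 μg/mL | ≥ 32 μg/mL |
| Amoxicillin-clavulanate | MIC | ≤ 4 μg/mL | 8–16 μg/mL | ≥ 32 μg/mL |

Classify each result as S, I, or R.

Clarithromycin (0.5 μg/mL) ≤ 0.5 μg/mL → S
Tobramycin (22 mm) in 21–25 mm — I
Penicillin (26 mm) ≤ 26 mm — resistant
Ceftazidime 0.12 μg/mL: ≤ 4 μg/mL — Susceptible

S, I, R, S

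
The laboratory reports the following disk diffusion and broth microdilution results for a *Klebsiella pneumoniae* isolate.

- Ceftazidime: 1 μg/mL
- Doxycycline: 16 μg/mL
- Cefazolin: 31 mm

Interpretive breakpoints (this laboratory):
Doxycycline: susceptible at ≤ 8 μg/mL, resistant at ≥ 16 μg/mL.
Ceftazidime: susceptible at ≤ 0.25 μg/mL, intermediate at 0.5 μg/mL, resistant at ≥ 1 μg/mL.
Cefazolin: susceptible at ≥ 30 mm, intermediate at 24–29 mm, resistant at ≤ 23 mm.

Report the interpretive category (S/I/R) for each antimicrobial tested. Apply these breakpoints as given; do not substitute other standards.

R, R, S

Ceftazidime (1 μg/mL) ≥ 1 μg/mL ⇒ Resistant
Doxycycline (16 μg/mL) ≥ 16 μg/mL — R
Cefazolin: 31 mm is ≥ 30 mm → Susceptible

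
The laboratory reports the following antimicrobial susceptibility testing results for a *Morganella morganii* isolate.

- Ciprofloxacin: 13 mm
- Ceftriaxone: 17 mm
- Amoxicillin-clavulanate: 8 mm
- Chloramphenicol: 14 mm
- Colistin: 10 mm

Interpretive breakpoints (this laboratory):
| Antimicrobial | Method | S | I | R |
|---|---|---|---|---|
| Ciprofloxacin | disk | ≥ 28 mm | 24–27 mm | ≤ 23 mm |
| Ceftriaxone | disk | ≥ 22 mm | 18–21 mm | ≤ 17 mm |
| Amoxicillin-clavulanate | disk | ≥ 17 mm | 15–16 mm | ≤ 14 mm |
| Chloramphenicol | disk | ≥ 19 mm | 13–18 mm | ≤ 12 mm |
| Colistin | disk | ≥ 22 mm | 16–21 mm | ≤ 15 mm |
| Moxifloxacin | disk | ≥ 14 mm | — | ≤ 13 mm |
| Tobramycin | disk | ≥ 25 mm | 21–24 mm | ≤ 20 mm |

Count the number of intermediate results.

Ciprofloxacin: 13 mm is ≤ 23 mm → Resistant
Ceftriaxone 17 mm: ≤ 17 mm → Resistant
Amoxicillin-clavulanate 8 mm: ≤ 14 mm ⇒ resistant
Chloramphenicol: 14 mm is in 13–18 mm ⇒ I
Colistin (10 mm) ≤ 15 mm ⇒ R
Intermediate: 1

1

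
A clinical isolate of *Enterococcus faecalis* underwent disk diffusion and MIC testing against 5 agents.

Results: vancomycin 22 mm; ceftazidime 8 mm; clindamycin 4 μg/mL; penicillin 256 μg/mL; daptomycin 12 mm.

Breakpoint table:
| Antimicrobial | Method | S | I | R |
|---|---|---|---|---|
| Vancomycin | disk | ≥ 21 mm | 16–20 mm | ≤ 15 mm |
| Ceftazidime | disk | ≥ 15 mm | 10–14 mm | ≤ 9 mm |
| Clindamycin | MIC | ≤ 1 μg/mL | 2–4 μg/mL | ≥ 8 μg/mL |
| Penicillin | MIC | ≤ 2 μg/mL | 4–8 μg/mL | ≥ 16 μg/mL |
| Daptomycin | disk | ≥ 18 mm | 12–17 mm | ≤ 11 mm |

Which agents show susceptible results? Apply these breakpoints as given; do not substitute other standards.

vancomycin

Vancomycin (22 mm) ≥ 21 mm ⇒ Susceptible
Ceftazidime 8 mm: ≤ 9 mm → resistant
Clindamycin 4 μg/mL: in 2–4 μg/mL — intermediate
Penicillin (256 μg/mL) ≥ 16 μg/mL — resistant
Daptomycin: 12 mm is in 12–17 mm ⇒ intermediate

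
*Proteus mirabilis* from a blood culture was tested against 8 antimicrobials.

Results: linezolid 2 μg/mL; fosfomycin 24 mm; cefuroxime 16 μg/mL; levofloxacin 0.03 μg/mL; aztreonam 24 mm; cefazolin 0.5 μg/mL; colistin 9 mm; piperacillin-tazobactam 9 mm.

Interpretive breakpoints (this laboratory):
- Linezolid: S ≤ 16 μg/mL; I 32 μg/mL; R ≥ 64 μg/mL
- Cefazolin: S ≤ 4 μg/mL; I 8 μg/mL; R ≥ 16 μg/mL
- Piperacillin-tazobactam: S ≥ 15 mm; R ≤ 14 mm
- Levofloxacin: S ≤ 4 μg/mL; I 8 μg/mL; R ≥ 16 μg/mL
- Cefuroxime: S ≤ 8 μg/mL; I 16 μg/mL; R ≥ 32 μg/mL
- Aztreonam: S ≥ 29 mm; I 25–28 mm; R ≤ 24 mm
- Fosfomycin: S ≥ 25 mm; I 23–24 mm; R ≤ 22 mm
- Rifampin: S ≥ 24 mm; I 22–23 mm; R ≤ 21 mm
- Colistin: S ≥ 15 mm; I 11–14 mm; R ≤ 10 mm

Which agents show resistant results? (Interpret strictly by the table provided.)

Linezolid 2 μg/mL: ≤ 16 μg/mL → susceptible
Fosfomycin: 24 mm is in 23–24 mm → intermediate
Cefuroxime: 16 μg/mL is = 16 μg/mL ⇒ Intermediate
Levofloxacin 0.03 μg/mL: ≤ 4 μg/mL — S
Aztreonam (24 mm) ≤ 24 mm → Resistant
Cefazolin 0.5 μg/mL: ≤ 4 μg/mL → Susceptible
Colistin: 9 mm is ≤ 10 mm ⇒ Resistant
Piperacillin-tazobactam 9 mm: ≤ 14 mm → R

aztreonam, colistin, piperacillin-tazobactam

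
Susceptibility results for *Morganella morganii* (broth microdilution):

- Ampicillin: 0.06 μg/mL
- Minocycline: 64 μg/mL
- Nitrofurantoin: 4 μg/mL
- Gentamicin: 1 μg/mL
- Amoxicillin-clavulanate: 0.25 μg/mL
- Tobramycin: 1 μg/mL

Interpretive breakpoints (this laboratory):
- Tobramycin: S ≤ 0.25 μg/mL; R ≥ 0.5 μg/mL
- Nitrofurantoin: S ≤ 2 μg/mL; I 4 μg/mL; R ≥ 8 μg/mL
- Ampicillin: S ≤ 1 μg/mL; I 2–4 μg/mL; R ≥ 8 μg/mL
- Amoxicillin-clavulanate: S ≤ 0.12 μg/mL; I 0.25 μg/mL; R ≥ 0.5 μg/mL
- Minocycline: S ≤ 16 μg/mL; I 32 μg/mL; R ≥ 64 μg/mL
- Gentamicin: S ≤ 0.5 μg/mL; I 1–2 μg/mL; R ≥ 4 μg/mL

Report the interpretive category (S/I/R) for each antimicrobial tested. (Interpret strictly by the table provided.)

S, R, I, I, I, R

Ampicillin 0.06 μg/mL: ≤ 1 μg/mL → Susceptible
Minocycline 64 μg/mL: ≥ 64 μg/mL → Resistant
Nitrofurantoin: 4 μg/mL is = 4 μg/mL → Intermediate
Gentamicin (1 μg/mL) in 1–2 μg/mL ⇒ Intermediate
Amoxicillin-clavulanate (0.25 μg/mL) = 0.25 μg/mL — I
Tobramycin: 1 μg/mL is ≥ 0.5 μg/mL → R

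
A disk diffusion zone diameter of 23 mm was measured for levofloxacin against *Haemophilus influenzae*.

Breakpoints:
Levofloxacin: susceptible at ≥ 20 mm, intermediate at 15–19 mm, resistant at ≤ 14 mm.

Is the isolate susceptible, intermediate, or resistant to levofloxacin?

Levofloxacin: 23 mm is ≥ 20 mm ⇒ susceptible

S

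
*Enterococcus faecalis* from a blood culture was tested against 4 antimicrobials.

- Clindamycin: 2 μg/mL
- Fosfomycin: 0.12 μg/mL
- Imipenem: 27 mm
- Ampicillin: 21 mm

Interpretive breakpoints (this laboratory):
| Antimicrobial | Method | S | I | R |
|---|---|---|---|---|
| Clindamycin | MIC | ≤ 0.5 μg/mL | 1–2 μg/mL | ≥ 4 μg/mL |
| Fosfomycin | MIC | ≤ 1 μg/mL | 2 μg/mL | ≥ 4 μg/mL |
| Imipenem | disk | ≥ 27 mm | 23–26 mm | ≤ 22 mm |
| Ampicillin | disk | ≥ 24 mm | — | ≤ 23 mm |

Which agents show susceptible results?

fosfomycin, imipenem

Clindamycin (2 μg/mL) in 1–2 μg/mL — intermediate
Fosfomycin 0.12 μg/mL: ≤ 1 μg/mL — S
Imipenem: 27 mm is ≥ 27 mm → S
Ampicillin: 21 mm is ≤ 23 mm → resistant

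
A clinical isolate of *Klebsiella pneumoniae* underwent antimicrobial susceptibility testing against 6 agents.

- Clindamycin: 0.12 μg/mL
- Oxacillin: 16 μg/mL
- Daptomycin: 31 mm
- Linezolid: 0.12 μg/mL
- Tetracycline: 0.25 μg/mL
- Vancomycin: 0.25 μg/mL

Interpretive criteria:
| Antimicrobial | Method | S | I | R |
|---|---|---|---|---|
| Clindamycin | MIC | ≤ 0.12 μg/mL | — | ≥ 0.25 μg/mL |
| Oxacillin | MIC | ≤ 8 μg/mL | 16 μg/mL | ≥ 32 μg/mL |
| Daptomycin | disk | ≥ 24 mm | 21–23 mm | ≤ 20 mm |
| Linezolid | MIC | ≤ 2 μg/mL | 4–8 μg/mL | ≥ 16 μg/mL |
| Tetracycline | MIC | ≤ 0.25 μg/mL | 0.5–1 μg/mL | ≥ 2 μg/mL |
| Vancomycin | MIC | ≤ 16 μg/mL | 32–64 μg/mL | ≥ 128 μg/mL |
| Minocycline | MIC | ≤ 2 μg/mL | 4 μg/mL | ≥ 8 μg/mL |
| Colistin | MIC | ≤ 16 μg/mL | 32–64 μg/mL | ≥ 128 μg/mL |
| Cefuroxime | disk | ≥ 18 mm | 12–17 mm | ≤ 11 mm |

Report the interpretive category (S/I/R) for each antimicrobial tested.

Clindamycin (0.12 μg/mL) ≤ 0.12 μg/mL — susceptible
Oxacillin 16 μg/mL: = 16 μg/mL ⇒ I
Daptomycin: 31 mm is ≥ 24 mm ⇒ Susceptible
Linezolid (0.12 μg/mL) ≤ 2 μg/mL — S
Tetracycline (0.25 μg/mL) ≤ 0.25 μg/mL ⇒ susceptible
Vancomycin: 0.25 μg/mL is ≤ 16 μg/mL ⇒ Susceptible

S, I, S, S, S, S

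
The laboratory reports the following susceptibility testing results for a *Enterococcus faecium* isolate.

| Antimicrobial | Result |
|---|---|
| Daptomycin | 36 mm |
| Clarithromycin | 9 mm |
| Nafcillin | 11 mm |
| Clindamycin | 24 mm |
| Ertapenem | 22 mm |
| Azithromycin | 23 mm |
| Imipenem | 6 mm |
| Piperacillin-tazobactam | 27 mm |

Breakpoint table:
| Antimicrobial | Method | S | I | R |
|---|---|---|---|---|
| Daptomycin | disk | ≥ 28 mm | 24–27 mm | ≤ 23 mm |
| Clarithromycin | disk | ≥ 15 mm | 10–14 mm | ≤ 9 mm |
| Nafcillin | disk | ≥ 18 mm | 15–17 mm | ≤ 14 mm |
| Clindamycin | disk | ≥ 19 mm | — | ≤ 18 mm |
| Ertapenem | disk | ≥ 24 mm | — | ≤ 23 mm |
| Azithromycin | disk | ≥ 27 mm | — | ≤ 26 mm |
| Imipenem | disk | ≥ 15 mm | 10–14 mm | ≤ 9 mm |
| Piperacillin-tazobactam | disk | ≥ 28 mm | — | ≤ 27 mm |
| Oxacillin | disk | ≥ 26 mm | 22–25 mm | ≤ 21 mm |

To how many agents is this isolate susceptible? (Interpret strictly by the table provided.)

2

Daptomycin 36 mm: ≥ 28 mm → susceptible
Clarithromycin 9 mm: ≤ 9 mm — R
Nafcillin 11 mm: ≤ 14 mm → resistant
Clindamycin: 24 mm is ≥ 19 mm ⇒ susceptible
Ertapenem (22 mm) ≤ 23 mm ⇒ R
Azithromycin: 23 mm is ≤ 26 mm — Resistant
Imipenem: 6 mm is ≤ 9 mm — Resistant
Piperacillin-tazobactam 27 mm: ≤ 27 mm — R
Susceptible: 2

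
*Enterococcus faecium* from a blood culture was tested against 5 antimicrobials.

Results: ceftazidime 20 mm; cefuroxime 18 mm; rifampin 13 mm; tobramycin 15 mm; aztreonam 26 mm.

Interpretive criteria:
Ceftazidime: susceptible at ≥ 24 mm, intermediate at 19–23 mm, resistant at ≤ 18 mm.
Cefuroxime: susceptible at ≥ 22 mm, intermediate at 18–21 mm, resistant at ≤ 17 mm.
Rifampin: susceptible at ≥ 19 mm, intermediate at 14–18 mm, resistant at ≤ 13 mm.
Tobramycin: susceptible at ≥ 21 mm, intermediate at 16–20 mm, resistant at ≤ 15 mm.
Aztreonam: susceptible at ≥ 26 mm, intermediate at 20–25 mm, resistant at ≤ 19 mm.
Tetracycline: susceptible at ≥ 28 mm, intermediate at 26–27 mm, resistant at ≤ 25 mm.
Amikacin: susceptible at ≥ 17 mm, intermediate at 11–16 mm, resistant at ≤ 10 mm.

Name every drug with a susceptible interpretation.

Ceftazidime 20 mm: in 19–23 mm ⇒ intermediate
Cefuroxime: 18 mm is in 18–21 mm ⇒ I
Rifampin: 13 mm is ≤ 13 mm — R
Tobramycin: 15 mm is ≤ 15 mm ⇒ Resistant
Aztreonam (26 mm) ≥ 26 mm → S

aztreonam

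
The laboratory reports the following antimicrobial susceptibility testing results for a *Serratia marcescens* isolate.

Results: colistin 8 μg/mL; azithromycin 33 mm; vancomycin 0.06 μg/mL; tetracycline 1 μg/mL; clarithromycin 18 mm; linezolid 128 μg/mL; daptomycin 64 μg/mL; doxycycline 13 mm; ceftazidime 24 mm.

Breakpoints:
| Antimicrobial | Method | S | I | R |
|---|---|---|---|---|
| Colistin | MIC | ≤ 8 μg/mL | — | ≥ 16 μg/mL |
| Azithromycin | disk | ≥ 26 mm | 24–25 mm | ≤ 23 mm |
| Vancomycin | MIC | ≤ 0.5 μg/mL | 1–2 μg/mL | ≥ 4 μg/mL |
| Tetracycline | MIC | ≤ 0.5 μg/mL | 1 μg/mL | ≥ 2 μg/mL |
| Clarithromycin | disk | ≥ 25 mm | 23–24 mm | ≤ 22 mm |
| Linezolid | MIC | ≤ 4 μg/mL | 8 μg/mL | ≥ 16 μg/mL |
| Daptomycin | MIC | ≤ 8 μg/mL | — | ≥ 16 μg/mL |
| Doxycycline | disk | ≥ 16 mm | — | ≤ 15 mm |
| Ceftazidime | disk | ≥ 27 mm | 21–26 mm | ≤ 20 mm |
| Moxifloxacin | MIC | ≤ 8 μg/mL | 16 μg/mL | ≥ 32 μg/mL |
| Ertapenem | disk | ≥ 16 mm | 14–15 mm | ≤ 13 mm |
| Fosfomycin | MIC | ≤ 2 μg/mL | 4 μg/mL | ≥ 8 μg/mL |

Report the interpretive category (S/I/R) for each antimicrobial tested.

Colistin (8 μg/mL) ≤ 8 μg/mL → susceptible
Azithromycin: 33 mm is ≥ 26 mm ⇒ Susceptible
Vancomycin: 0.06 μg/mL is ≤ 0.5 μg/mL → Susceptible
Tetracycline: 1 μg/mL is = 1 μg/mL → intermediate
Clarithromycin: 18 mm is ≤ 22 mm — R
Linezolid 128 μg/mL: ≥ 16 μg/mL — Resistant
Daptomycin 64 μg/mL: ≥ 16 μg/mL ⇒ Resistant
Doxycycline 13 mm: ≤ 15 mm — Resistant
Ceftazidime 24 mm: in 21–26 mm → intermediate

S, S, S, I, R, R, R, R, I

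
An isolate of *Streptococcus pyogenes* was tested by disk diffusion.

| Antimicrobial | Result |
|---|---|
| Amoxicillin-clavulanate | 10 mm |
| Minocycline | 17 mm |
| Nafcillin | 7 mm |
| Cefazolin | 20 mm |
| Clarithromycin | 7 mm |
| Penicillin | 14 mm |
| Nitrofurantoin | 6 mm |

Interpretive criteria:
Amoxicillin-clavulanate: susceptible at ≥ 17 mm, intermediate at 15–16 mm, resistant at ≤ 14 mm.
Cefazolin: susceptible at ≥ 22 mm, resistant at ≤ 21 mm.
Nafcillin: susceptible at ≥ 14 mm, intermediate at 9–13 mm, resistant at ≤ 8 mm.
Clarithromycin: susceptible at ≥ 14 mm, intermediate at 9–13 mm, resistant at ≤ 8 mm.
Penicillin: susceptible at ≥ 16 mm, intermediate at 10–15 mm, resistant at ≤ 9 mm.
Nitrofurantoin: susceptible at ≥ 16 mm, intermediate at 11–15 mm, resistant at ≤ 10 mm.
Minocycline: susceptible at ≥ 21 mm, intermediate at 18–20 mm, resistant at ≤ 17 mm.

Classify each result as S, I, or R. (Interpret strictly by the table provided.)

R, R, R, R, R, I, R

Amoxicillin-clavulanate: 10 mm is ≤ 14 mm → resistant
Minocycline: 17 mm is ≤ 17 mm → Resistant
Nafcillin (7 mm) ≤ 8 mm → R
Cefazolin (20 mm) ≤ 21 mm ⇒ R
Clarithromycin (7 mm) ≤ 8 mm ⇒ Resistant
Penicillin 14 mm: in 10–15 mm — I
Nitrofurantoin (6 mm) ≤ 10 mm ⇒ R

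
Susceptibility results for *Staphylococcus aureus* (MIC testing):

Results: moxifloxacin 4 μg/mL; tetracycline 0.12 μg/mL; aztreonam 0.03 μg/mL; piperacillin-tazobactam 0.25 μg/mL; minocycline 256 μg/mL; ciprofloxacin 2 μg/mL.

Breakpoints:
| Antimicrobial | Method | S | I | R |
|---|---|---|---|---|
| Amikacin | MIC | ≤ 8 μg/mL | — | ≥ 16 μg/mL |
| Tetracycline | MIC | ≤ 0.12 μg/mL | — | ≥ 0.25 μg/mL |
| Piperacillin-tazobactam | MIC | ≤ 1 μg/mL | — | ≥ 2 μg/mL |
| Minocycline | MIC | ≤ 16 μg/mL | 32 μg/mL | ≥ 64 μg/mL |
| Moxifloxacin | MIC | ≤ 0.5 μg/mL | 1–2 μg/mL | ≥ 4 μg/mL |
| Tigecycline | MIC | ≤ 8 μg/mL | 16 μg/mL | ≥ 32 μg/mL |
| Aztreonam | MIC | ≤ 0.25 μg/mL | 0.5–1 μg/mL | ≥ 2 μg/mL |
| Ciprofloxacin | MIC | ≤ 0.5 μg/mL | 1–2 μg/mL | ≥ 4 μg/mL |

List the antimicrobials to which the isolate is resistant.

moxifloxacin, minocycline

Moxifloxacin: 4 μg/mL is ≥ 4 μg/mL — resistant
Tetracycline: 0.12 μg/mL is ≤ 0.12 μg/mL — S
Aztreonam (0.03 μg/mL) ≤ 0.25 μg/mL → susceptible
Piperacillin-tazobactam 0.25 μg/mL: ≤ 1 μg/mL → Susceptible
Minocycline 256 μg/mL: ≥ 64 μg/mL ⇒ R
Ciprofloxacin: 2 μg/mL is in 1–2 μg/mL ⇒ intermediate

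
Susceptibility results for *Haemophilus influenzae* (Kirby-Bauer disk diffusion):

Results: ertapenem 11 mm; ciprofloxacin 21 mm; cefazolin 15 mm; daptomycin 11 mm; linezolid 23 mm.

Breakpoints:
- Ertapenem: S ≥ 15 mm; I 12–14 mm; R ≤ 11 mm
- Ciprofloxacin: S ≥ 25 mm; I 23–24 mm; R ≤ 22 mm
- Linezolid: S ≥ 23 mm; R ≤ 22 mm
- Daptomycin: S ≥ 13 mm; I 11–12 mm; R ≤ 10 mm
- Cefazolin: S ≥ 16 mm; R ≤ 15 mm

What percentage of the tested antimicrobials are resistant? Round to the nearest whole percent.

60%

Ertapenem: 11 mm is ≤ 11 mm — Resistant
Ciprofloxacin 21 mm: ≤ 22 mm ⇒ resistant
Cefazolin 15 mm: ≤ 15 mm → resistant
Daptomycin (11 mm) in 11–12 mm ⇒ I
Linezolid: 23 mm is ≥ 23 mm → S
Resistant: 3/5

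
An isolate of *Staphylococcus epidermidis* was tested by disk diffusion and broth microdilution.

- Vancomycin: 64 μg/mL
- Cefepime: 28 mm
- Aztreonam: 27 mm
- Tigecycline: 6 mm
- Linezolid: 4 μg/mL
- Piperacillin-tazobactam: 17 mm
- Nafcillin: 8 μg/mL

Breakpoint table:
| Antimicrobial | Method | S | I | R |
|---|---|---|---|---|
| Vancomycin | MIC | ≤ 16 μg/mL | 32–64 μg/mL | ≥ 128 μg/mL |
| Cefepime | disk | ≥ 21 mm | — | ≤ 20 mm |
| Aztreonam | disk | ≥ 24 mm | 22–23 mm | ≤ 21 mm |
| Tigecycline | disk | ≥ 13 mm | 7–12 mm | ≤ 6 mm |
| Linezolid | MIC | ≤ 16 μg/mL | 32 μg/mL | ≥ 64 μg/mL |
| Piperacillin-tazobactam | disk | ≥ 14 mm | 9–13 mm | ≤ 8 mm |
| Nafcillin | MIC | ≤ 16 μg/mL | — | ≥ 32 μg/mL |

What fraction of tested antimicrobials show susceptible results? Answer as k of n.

5 of 7

Vancomycin 64 μg/mL: in 32–64 μg/mL ⇒ intermediate
Cefepime 28 mm: ≥ 21 mm → susceptible
Aztreonam: 27 mm is ≥ 24 mm — Susceptible
Tigecycline (6 mm) ≤ 6 mm — resistant
Linezolid 4 μg/mL: ≤ 16 μg/mL — S
Piperacillin-tazobactam 17 mm: ≥ 14 mm ⇒ susceptible
Nafcillin 8 μg/mL: ≤ 16 μg/mL → susceptible
Susceptible: 5/7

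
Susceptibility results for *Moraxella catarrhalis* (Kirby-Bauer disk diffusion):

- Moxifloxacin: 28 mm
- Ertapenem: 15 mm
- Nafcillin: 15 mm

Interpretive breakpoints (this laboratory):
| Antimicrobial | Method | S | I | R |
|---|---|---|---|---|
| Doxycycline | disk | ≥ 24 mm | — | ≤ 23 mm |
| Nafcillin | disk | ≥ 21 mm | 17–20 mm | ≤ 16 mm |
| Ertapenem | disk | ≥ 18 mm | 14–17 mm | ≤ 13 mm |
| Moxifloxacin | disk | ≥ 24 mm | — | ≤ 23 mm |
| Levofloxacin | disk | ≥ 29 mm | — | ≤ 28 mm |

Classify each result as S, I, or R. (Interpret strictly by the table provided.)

Moxifloxacin: 28 mm is ≥ 24 mm ⇒ S
Ertapenem 15 mm: in 14–17 mm → I
Nafcillin 15 mm: ≤ 16 mm — Resistant

S, I, R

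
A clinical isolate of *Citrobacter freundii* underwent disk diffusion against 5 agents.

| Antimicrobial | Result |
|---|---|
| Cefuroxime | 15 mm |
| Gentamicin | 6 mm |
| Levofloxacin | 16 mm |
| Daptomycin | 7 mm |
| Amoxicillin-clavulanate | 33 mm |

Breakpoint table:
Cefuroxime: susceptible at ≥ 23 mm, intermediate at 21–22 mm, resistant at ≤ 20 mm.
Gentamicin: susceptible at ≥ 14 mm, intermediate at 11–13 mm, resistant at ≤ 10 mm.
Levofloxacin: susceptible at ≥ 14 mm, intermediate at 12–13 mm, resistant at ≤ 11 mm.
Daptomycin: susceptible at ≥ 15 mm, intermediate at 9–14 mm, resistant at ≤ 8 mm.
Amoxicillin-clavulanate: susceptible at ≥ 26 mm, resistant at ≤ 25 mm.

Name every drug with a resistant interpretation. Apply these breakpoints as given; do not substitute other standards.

Cefuroxime (15 mm) ≤ 20 mm ⇒ R
Gentamicin (6 mm) ≤ 10 mm — Resistant
Levofloxacin: 16 mm is ≥ 14 mm — S
Daptomycin 7 mm: ≤ 8 mm ⇒ Resistant
Amoxicillin-clavulanate: 33 mm is ≥ 26 mm ⇒ Susceptible

cefuroxime, gentamicin, daptomycin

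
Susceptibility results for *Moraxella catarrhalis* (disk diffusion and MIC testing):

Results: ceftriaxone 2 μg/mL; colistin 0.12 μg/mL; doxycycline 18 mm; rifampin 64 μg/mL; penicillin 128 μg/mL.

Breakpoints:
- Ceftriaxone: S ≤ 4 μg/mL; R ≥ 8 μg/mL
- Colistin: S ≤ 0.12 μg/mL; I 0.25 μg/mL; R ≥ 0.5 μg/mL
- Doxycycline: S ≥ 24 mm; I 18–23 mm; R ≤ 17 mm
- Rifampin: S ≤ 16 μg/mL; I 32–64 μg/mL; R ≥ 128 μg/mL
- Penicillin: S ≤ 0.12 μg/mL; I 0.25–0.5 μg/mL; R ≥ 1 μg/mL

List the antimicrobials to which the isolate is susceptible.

ceftriaxone, colistin

Ceftriaxone 2 μg/mL: ≤ 4 μg/mL — susceptible
Colistin 0.12 μg/mL: ≤ 0.12 μg/mL ⇒ S
Doxycycline: 18 mm is in 18–23 mm → I
Rifampin: 64 μg/mL is in 32–64 μg/mL → I
Penicillin: 128 μg/mL is ≥ 1 μg/mL → resistant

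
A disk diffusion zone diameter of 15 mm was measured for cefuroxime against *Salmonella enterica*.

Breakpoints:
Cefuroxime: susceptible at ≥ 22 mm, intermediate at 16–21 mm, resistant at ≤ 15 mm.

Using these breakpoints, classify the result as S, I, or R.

R

Cefuroxime 15 mm: ≤ 15 mm — Resistant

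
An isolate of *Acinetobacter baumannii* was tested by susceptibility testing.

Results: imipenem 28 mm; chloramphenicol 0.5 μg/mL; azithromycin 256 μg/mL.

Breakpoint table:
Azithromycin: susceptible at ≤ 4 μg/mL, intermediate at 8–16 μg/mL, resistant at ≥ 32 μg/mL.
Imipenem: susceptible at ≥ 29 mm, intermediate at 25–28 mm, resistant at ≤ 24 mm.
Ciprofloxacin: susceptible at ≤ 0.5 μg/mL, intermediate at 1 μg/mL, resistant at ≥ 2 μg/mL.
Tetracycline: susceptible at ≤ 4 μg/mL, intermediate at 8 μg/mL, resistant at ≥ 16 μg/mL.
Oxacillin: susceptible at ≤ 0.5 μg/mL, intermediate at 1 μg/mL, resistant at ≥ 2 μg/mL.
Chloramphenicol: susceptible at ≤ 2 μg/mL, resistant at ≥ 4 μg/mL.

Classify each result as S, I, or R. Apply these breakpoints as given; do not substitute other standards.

I, S, R

Imipenem: 28 mm is in 25–28 mm — Intermediate
Chloramphenicol: 0.5 μg/mL is ≤ 2 μg/mL → S
Azithromycin 256 μg/mL: ≥ 32 μg/mL — resistant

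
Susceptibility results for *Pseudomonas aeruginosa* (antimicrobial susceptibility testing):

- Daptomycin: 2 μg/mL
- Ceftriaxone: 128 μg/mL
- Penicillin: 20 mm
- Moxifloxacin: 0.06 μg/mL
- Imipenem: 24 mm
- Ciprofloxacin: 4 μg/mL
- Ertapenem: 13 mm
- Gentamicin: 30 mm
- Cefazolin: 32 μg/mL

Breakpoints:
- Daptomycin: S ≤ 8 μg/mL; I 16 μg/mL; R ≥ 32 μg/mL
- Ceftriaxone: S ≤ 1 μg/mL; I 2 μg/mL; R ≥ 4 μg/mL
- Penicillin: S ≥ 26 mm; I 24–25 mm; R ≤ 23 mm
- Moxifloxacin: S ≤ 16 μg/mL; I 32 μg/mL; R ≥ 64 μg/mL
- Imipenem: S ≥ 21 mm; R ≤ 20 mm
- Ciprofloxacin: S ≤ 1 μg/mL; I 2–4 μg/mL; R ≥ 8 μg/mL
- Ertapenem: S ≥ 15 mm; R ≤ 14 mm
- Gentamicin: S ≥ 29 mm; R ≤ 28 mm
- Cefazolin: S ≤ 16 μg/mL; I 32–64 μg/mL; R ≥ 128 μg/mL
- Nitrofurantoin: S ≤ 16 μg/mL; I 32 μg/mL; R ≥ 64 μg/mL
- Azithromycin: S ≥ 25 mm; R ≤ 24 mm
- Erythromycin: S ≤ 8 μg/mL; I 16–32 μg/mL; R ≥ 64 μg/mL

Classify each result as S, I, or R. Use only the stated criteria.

Daptomycin (2 μg/mL) ≤ 8 μg/mL ⇒ susceptible
Ceftriaxone (128 μg/mL) ≥ 4 μg/mL → resistant
Penicillin (20 mm) ≤ 23 mm ⇒ resistant
Moxifloxacin (0.06 μg/mL) ≤ 16 μg/mL ⇒ S
Imipenem 24 mm: ≥ 21 mm — S
Ciprofloxacin (4 μg/mL) in 2–4 μg/mL — Intermediate
Ertapenem: 13 mm is ≤ 14 mm ⇒ resistant
Gentamicin: 30 mm is ≥ 29 mm — Susceptible
Cefazolin 32 μg/mL: in 32–64 μg/mL — Intermediate

S, R, R, S, S, I, R, S, I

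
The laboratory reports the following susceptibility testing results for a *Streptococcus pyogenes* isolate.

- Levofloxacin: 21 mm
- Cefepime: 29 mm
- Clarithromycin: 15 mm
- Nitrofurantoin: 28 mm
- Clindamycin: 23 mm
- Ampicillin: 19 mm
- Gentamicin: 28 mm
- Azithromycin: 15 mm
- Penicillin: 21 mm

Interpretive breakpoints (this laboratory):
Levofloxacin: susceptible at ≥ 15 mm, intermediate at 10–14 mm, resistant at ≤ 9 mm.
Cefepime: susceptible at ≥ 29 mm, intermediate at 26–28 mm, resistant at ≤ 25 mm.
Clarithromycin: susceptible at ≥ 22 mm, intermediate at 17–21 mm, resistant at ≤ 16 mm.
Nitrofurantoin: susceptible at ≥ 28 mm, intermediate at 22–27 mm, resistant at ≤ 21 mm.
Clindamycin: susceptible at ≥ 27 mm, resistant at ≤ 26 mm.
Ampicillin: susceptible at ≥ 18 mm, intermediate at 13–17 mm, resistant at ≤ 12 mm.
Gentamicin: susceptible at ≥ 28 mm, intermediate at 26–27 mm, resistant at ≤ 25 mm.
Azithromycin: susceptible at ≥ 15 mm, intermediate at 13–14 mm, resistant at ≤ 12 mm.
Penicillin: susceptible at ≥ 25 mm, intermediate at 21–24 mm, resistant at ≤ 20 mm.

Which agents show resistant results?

clarithromycin, clindamycin

Levofloxacin 21 mm: ≥ 15 mm — S
Cefepime 29 mm: ≥ 29 mm ⇒ susceptible
Clarithromycin (15 mm) ≤ 16 mm ⇒ Resistant
Nitrofurantoin (28 mm) ≥ 28 mm — susceptible
Clindamycin: 23 mm is ≤ 26 mm → Resistant
Ampicillin: 19 mm is ≥ 18 mm → Susceptible
Gentamicin 28 mm: ≥ 28 mm → S
Azithromycin 15 mm: ≥ 15 mm — Susceptible
Penicillin (21 mm) in 21–24 mm → intermediate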